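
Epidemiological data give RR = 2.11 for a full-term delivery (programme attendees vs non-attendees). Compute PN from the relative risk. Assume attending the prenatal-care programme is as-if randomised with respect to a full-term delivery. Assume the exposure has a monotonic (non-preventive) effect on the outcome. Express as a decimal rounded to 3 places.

Under exogeneity and monotonicity, PN = (RR − 1) / RR = 1 − 1/RR.
PN = (2.11 − 1) / 2.11 = 1.11 / 2.11 ≈ 0.5261

PN ≈ 0.526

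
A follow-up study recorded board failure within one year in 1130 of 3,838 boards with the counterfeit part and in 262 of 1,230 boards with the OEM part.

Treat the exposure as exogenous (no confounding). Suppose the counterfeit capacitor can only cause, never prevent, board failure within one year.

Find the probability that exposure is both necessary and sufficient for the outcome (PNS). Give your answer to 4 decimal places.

p₁ = P(outcome | exposed) = 1130/3838 = 0.29442
p₀ = P(outcome | unexposed) = 262/1230 = 0.21301
Under exogeneity and monotonicity, PNS = p₁ − p₀.
PNS = 0.29442 − 0.21301 = 0.081416

PNS ≈ 0.0814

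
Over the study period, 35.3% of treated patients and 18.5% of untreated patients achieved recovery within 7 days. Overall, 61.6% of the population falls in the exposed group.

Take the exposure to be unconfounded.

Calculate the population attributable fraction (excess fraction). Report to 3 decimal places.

p₁ = 0.353, p₀ = 0.185.
Overall risk P(Y=1) = π·p₁ + (1−π)·p₀ = 0.616×0.353 + 0.384×0.185 = 0.28849.
Under exogeneity, PAF = [P(Y=1) − p₀] / P(Y=1).
PAF = (0.28849 − 0.185) / 0.28849 ≈ 0.3587

PAF ≈ 0.359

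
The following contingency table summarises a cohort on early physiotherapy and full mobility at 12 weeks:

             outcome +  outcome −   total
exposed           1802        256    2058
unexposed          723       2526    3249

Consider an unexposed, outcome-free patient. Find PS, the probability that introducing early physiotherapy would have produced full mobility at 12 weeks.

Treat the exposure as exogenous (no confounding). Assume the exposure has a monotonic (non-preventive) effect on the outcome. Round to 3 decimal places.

PS ≈ 0.840

p₁ = P(outcome | exposed) = 1802/2058 = 0.87561
p₀ = P(outcome | unexposed) = 723/3249 = 0.22253
Under exogeneity and monotonicity, PS = (p₁ − p₀)/(1 − p₀).
PS = (0.87561 − 0.22253) / 0.77747 ≈ 0.8400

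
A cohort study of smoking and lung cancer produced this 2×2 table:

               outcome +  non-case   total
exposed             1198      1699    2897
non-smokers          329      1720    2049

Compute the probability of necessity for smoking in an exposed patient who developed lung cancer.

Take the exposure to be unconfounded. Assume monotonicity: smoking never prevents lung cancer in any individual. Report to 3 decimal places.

p₁ = P(outcome | exposed) = 1198/2897 = 0.41353
p₀ = P(outcome | unexposed) = 329/2049 = 0.16057
Under exogeneity and monotonicity, PN = (p₁ − p₀) / p₁.
PN = (0.41353 − 0.16057) / 0.41353 = 0.25297 / 0.41353 ≈ 0.6117

PN ≈ 0.612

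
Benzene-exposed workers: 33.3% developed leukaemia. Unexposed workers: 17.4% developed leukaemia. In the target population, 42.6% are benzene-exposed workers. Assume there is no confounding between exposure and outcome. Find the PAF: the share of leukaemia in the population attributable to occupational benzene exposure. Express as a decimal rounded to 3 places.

PAF ≈ 0.280

p₁ = 0.333, p₀ = 0.174.
Overall risk P(Y=1) = π·p₁ + (1−π)·p₀ = 0.426×0.333 + 0.574×0.174 = 0.24173.
Under exogeneity, PAF = [P(Y=1) − p₀] / P(Y=1).
PAF = (0.24173 − 0.174) / 0.24173 ≈ 0.2802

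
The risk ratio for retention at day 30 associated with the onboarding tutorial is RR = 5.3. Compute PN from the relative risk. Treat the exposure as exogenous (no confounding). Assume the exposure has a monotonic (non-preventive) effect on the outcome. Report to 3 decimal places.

PN ≈ 0.811

Under exogeneity and monotonicity, PN = (RR − 1) / RR = 1 − 1/RR.
PN = (5.3 − 1) / 5.3 = 4.3 / 5.3 ≈ 0.8113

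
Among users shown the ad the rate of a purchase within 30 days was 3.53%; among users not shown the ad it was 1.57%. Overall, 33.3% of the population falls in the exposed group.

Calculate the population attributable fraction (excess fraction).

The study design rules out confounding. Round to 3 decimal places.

p₁ = 0.0353, p₀ = 0.0157.
Overall risk P(Y=1) = π·p₁ + (1−π)·p₀ = 0.333×0.0353 + 0.667×0.0157 = 0.022227.
Under exogeneity, PAF = [P(Y=1) − p₀] / P(Y=1).
PAF = (0.022227 − 0.0157) / 0.022227 ≈ 0.2936

PAF ≈ 0.294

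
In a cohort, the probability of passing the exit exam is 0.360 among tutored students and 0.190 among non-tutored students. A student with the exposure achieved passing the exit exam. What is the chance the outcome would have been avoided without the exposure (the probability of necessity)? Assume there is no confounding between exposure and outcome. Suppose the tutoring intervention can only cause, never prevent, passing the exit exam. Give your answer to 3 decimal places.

Let p₁ = 0.36, p₀ = 0.19.
Under exogeneity and monotonicity, PN = (p₁ − p₀) / p₁.
PN = (0.36 − 0.19) / 0.36 = 0.17 / 0.36 ≈ 0.4722

PN ≈ 0.472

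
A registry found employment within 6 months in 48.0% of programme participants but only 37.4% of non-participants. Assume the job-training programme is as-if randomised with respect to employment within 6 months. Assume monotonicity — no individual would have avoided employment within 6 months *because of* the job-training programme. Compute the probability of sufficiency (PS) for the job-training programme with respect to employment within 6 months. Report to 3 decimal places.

PS ≈ 0.169

p₁ = 0.48, p₀ = 0.374.
Under exogeneity and monotonicity, PS = (p₁ − p₀) / (1 − p₀).
PS = (0.48 − 0.374) / (1 − 0.374) = 0.106 / 0.626 ≈ 0.1693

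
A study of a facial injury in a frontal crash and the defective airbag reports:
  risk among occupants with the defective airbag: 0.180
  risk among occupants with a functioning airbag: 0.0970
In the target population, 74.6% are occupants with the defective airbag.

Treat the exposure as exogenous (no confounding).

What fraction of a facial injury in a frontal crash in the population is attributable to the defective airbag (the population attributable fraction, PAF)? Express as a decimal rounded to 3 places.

PAF ≈ 0.390

Let p₁ = 0.18, p₀ = 0.097.
Overall risk P(Y=1) = π·p₁ + (1−π)·p₀ = 0.746×0.18 + 0.254×0.097 = 0.15892.
Under exogeneity, PAF = [P(Y=1) − p₀] / P(Y=1).
PAF = (0.15892 − 0.097) / 0.15892 ≈ 0.3896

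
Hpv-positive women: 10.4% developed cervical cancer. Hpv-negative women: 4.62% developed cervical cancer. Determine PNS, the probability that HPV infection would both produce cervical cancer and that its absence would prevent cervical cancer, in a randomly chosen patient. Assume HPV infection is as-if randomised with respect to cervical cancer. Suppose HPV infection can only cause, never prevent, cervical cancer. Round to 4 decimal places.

PNS ≈ 0.0578

p₁ = 0.104, p₀ = 0.0462.
Under exogeneity and monotonicity, PNS = p₁ − p₀.
PNS = 0.104 − 0.0462 = 0.0578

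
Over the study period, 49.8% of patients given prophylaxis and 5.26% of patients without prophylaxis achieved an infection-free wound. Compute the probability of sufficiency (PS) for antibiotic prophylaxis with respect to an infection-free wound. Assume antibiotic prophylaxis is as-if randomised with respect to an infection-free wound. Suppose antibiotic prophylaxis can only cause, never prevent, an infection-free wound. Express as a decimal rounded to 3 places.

PS ≈ 0.470

p₁ = 0.498, p₀ = 0.0526.
Under exogeneity and monotonicity, PS = (p₁ − p₀) / (1 − p₀).
PS = (0.498 − 0.0526) / (1 − 0.0526) = 0.4454 / 0.9474 ≈ 0.4701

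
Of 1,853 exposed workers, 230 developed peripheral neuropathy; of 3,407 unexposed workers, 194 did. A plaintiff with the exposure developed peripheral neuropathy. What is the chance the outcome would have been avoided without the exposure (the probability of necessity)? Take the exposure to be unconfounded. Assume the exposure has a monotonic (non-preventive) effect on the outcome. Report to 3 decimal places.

PN ≈ 0.541

p₁ = P(outcome | exposed) = 230/1853 = 0.12412
p₀ = P(outcome | unexposed) = 194/3407 = 0.056942
Under exogeneity and monotonicity, PN = (p₁ − p₀) / p₁.
PN = (0.12412 − 0.056942) / 0.12412 = 0.067181 / 0.12412 ≈ 0.5412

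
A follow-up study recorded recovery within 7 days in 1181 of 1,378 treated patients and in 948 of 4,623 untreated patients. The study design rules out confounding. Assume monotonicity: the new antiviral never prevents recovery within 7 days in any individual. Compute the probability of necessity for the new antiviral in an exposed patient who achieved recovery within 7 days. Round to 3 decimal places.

PN ≈ 0.761

p₁ = P(outcome | exposed) = 1181/1378 = 0.85704
p₀ = P(outcome | unexposed) = 948/4623 = 0.20506
Under exogeneity and monotonicity, PN = (p₁ − p₀) / p₁.
PN = (0.85704 − 0.20506) / 0.85704 = 0.65198 / 0.85704 ≈ 0.7607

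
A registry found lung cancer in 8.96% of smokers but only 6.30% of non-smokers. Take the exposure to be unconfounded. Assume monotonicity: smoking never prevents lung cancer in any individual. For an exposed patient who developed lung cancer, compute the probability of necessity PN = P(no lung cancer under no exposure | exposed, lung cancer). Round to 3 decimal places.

p₁ = 0.0896, p₀ = 0.063.
Under exogeneity and monotonicity, PN = (p₁ − p₀) / p₁.
PN = (0.0896 − 0.063) / 0.0896 = 0.0266 / 0.0896 ≈ 0.2969

PN ≈ 0.297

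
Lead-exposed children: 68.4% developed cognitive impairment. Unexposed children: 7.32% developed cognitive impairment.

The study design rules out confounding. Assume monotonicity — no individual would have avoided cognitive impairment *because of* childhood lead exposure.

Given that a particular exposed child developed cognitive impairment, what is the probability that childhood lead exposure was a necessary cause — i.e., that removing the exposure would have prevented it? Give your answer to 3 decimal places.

PN ≈ 0.893

p₁ = 0.684, p₀ = 0.0732.
Under exogeneity and monotonicity, PN = (p₁ − p₀) / p₁.
PN = (0.684 − 0.0732) / 0.684 = 0.6108 / 0.684 ≈ 0.8930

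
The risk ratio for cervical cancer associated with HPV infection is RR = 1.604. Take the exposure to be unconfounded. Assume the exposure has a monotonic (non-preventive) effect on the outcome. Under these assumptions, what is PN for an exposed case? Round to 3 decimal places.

PN ≈ 0.377

Under exogeneity and monotonicity, PN = (RR − 1) / RR = 1 − 1/RR.
PN = (1.604 − 1) / 1.604 = 0.604 / 1.604 ≈ 0.3766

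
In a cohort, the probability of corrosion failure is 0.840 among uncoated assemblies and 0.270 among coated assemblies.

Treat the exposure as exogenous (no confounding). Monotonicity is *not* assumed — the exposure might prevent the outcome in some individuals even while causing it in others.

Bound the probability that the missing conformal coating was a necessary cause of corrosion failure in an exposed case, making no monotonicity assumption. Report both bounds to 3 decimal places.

Let p₁ = 0.84, p₀ = 0.27.
Under exogeneity alone the bounds on PN are max{0,(p₁−p₀)/p₁} ≤ PN ≤ min{1,(1−p₀)/p₁}.
  lower = (p₁ − p₀)/p₁ = 0.57 / 0.84 ≈ 0.6786
  upper = min{1, (1 − p₀)/p₁} = 0.73 / 0.84 ≈ 0.8690

0.679 ≤ PN ≤ 0.869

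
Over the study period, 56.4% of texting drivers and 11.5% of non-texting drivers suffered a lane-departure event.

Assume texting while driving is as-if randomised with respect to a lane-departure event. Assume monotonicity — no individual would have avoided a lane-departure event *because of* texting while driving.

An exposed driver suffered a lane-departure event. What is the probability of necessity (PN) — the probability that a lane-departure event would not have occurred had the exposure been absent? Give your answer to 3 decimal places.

PN ≈ 0.796

p₁ = 0.564, p₀ = 0.115.
Under exogeneity and monotonicity, PN = (p₁ − p₀) / p₁.
PN = (0.564 − 0.115) / 0.564 = 0.449 / 0.564 ≈ 0.7961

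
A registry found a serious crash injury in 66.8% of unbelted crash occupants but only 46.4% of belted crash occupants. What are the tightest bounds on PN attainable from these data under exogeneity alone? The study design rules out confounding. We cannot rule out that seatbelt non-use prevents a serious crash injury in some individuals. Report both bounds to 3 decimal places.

p₁ = 0.668, p₀ = 0.464.
Under exogeneity alone the bounds on PN are max{0,(p₁−p₀)/p₁} ≤ PN ≤ min{1,(1−p₀)/p₁}.
  lower = (p₁ − p₀)/p₁ = 0.204 / 0.668 ≈ 0.3054
  upper = min{1, (1 − p₀)/p₁} = 0.536 / 0.668 ≈ 0.8024

0.305 ≤ PN ≤ 0.802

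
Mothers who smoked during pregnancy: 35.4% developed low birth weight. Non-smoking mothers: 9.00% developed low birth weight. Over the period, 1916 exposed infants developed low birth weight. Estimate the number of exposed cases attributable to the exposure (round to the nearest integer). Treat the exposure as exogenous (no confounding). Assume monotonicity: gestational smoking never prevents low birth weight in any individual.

p₁ = 0.354, p₀ = 0.09.
PN = (p₁ − p₀)/p₁ = (0.354 − 0.09) / 0.354 ≈ 0.74576.
Attributable cases ≈ PN × (exposed cases) = 0.74576 × 1916 ≈ 1428.88.

about 1429 cases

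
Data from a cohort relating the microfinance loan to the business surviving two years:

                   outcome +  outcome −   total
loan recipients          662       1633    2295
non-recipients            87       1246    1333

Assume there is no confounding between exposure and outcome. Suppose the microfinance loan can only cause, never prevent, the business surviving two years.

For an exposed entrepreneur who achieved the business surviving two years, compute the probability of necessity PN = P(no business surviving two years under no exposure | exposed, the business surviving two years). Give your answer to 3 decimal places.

p₁ = P(outcome | exposed) = 662/2295 = 0.28845
p₀ = P(outcome | unexposed) = 87/1333 = 0.065266
Under exogeneity and monotonicity, PN = (p₁ − p₀)/p₁.
PN = (0.28845 − 0.065266) / 0.28845 ≈ 0.7737

PN ≈ 0.774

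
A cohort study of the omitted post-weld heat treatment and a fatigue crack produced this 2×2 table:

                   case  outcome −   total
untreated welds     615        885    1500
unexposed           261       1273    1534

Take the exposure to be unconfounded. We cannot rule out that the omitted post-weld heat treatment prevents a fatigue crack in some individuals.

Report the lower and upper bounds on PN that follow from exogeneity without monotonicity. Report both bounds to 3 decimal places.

p₁ = P(outcome | exposed) = 615/1500 = 0.41
p₀ = P(outcome | unexposed) = 261/1534 = 0.17014
Under exogeneity alone the bounds on PN are max{0,(p₁−p₀)/p₁} ≤ PN ≤ min{1,(1−p₀)/p₁}.
  lower = (p₁ − p₀)/p₁ = 0.23986 / 0.41 ≈ 0.5850
  upper = min{1, (1 − p₀)/p₁} = 0.82986 / 0.41 ≈ 2.0240 → capped at 1

0.585 ≤ PN ≤ 1.000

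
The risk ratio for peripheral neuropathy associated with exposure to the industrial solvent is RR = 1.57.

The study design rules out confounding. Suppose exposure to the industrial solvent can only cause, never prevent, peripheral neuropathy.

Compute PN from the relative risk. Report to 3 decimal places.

PN ≈ 0.363

Under exogeneity and monotonicity, PN = (RR − 1) / RR = 1 − 1/RR.
PN = (1.57 − 1) / 1.57 = 0.57 / 1.57 ≈ 0.3631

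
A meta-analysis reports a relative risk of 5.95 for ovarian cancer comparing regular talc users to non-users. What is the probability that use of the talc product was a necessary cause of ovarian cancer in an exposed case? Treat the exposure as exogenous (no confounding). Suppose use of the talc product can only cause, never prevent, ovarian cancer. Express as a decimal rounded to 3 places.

PN ≈ 0.832

Under exogeneity and monotonicity, PN = (RR − 1) / RR = 1 − 1/RR.
PN = (5.95 − 1) / 5.95 = 4.95 / 5.95 ≈ 0.8319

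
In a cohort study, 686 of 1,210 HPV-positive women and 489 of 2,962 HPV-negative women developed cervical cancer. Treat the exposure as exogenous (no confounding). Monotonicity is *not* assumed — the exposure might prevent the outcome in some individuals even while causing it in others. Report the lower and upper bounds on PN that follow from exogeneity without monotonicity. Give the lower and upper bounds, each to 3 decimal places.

0.709 ≤ PN ≤ 1.000

p₁ = P(outcome | exposed) = 686/1210 = 0.56694
p₀ = P(outcome | unexposed) = 489/2962 = 0.16509
Under exogeneity alone the bounds on PN are max{0,(p₁−p₀)/p₁} ≤ PN ≤ min{1,(1−p₀)/p₁}.
  lower = (p₁ − p₀)/p₁ = 0.40185 / 0.56694 ≈ 0.7088
  upper = min{1, (1 − p₀)/p₁} = 0.83491 / 0.56694 ≈ 1.4727 → capped at 1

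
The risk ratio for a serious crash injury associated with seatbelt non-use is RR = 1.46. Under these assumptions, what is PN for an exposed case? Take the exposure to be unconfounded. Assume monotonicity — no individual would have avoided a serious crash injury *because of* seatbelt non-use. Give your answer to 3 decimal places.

Under exogeneity and monotonicity, PN = (RR − 1) / RR = 1 − 1/RR.
PN = (1.46 − 1) / 1.46 = 0.46 / 1.46 ≈ 0.3151

PN ≈ 0.315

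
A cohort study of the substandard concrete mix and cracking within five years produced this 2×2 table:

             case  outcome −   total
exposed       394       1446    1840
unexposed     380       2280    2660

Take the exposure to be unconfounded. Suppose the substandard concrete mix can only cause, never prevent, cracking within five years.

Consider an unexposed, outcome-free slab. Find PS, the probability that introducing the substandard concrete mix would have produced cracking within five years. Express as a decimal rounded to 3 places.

PS ≈ 0.083

p₁ = P(outcome | exposed) = 394/1840 = 0.21413
p₀ = P(outcome | unexposed) = 380/2660 = 0.14286
Under exogeneity and monotonicity, PS = (p₁ − p₀)/(1 − p₀).
PS = (0.21413 − 0.14286) / 0.85714 ≈ 0.0832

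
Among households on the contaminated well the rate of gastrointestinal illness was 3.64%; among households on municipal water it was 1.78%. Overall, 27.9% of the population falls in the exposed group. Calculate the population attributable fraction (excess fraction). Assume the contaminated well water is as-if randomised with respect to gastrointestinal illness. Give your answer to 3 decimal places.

PAF ≈ 0.226

p₁ = 0.0364, p₀ = 0.0178.
Overall risk P(Y=1) = π·p₁ + (1−π)·p₀ = 0.279×0.0364 + 0.721×0.0178 = 0.022989.
Under exogeneity, PAF = [P(Y=1) − p₀] / P(Y=1).
PAF = (0.022989 − 0.0178) / 0.022989 ≈ 0.2257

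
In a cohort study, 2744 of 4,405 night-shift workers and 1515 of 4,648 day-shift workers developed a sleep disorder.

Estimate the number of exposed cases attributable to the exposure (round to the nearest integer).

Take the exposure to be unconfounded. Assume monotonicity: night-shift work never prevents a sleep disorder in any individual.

p₁ = P(outcome | exposed) = 2744/4405 = 0.62293
p₀ = P(outcome | unexposed) = 1515/4648 = 0.32595
PN = (p₁ − p₀)/p₁ = (0.62293 − 0.32595) / 0.62293 ≈ 0.47675.
Attributable cases ≈ PN × (exposed cases) = 0.47675 × 2744 ≈ 1308.21.

about 1308 cases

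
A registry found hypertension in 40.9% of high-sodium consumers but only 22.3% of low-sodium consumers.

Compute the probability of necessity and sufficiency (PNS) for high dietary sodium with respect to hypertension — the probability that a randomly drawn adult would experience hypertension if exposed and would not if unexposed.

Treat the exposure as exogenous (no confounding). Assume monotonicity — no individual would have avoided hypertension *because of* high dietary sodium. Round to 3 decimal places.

p₁ = 0.409, p₀ = 0.223.
Under exogeneity and monotonicity, PNS = p₁ − p₀.
PNS = 0.409 − 0.223 = 0.186

PNS ≈ 0.186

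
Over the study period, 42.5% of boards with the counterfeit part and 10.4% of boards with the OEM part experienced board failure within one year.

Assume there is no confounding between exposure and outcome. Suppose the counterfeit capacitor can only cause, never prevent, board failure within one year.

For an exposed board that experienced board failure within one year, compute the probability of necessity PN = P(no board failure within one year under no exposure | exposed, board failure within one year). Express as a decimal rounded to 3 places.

p₁ = 0.425, p₀ = 0.104.
Under exogeneity and monotonicity, PN = (p₁ − p₀) / p₁.
PN = (0.425 − 0.104) / 0.425 = 0.321 / 0.425 ≈ 0.7553

PN ≈ 0.755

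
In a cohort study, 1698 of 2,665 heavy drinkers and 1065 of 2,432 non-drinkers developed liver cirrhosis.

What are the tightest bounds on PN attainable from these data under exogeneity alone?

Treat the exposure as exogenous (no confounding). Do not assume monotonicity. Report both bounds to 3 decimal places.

p₁ = P(outcome | exposed) = 1698/2665 = 0.63715
p₀ = P(outcome | unexposed) = 1065/2432 = 0.43791
Under exogeneity alone the bounds on PN are max{0,(p₁−p₀)/p₁} ≤ PN ≤ min{1,(1−p₀)/p₁}.
  lower = (p₁ − p₀)/p₁ = 0.19924 / 0.63715 ≈ 0.3127
  upper = min{1, (1 − p₀)/p₁} = 0.56209 / 0.63715 ≈ 0.8822

0.313 ≤ PN ≤ 0.882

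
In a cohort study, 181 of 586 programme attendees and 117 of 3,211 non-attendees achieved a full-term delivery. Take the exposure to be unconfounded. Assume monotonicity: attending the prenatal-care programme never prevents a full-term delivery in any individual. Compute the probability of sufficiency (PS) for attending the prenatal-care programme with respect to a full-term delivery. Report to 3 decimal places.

PS ≈ 0.283

p₁ = P(outcome | exposed) = 181/586 = 0.30887
p₀ = P(outcome | unexposed) = 117/3211 = 0.036437
Under exogeneity and monotonicity, PS = (p₁ − p₀) / (1 − p₀).
PS = (0.30887 − 0.036437) / (1 − 0.036437) = 0.27244 / 0.96356 ≈ 0.2827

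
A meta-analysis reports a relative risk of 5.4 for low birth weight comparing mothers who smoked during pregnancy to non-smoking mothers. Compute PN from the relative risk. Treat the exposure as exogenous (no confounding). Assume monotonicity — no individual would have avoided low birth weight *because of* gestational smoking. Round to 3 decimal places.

PN ≈ 0.815

Under exogeneity and monotonicity, PN = (RR − 1) / RR = 1 − 1/RR.
PN = (5.4 − 1) / 5.4 = 4.4 / 5.4 ≈ 0.8148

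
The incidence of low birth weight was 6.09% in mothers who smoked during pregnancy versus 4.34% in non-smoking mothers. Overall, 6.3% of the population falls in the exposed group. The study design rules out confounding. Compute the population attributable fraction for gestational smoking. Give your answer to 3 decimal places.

p₁ = 0.0609, p₀ = 0.0434.
Overall risk P(Y=1) = π·p₁ + (1−π)·p₀ = 0.063×0.0609 + 0.937×0.0434 = 0.044503.
Under exogeneity, PAF = [P(Y=1) − p₀] / P(Y=1).
PAF = (0.044503 − 0.0434) / 0.044503 ≈ 0.0248

PAF ≈ 0.025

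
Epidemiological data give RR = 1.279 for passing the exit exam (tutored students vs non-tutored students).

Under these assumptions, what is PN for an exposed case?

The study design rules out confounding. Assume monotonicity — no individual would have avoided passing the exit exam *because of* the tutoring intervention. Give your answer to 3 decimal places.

Under exogeneity and monotonicity, PN = (RR − 1) / RR = 1 − 1/RR.
PN = (1.279 − 1) / 1.279 = 0.279 / 1.279 ≈ 0.2181

PN ≈ 0.218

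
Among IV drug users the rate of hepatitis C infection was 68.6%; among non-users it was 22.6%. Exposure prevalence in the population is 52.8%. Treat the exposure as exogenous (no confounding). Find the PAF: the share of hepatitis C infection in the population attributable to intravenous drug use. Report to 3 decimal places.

PAF ≈ 0.518

p₁ = 0.686, p₀ = 0.226.
Overall risk P(Y=1) = π·p₁ + (1−π)·p₀ = 0.528×0.686 + 0.472×0.226 = 0.46888.
Under exogeneity, PAF = [P(Y=1) − p₀] / P(Y=1).
PAF = (0.46888 − 0.226) / 0.46888 ≈ 0.5180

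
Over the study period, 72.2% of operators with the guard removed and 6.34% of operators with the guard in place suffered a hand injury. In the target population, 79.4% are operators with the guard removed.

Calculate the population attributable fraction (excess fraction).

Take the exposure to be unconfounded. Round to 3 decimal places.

PAF ≈ 0.892

p₁ = 0.722, p₀ = 0.0634.
Overall risk P(Y=1) = π·p₁ + (1−π)·p₀ = 0.794×0.722 + 0.206×0.0634 = 0.58633.
Under exogeneity, PAF = [P(Y=1) − p₀] / P(Y=1).
PAF = (0.58633 − 0.0634) / 0.58633 ≈ 0.8919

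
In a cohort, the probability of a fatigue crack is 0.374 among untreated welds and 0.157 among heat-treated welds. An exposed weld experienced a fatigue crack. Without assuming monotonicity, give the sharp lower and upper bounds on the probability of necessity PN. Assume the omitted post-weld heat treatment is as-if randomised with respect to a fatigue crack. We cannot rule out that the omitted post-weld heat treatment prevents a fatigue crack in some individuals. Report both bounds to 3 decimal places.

0.580 ≤ PN ≤ 1.000

Let p₁ = 0.374, p₀ = 0.157.
Under exogeneity alone the bounds on PN are max{0,(p₁−p₀)/p₁} ≤ PN ≤ min{1,(1−p₀)/p₁}.
  lower = (p₁ − p₀)/p₁ = 0.217 / 0.374 ≈ 0.5802
  upper = min{1, (1 − p₀)/p₁} = 0.843 / 0.374 ≈ 2.2540 → capped at 1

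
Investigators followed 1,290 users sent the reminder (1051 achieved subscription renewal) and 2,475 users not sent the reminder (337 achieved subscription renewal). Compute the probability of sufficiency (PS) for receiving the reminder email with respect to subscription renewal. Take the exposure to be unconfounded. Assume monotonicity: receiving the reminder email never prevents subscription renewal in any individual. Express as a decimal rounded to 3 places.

p₁ = P(outcome | exposed) = 1051/1290 = 0.81473
p₀ = P(outcome | unexposed) = 337/2475 = 0.13616
Under exogeneity and monotonicity, PS = (p₁ − p₀) / (1 − p₀).
PS = (0.81473 − 0.13616) / (1 − 0.13616) = 0.67857 / 0.86384 ≈ 0.7855

PS ≈ 0.786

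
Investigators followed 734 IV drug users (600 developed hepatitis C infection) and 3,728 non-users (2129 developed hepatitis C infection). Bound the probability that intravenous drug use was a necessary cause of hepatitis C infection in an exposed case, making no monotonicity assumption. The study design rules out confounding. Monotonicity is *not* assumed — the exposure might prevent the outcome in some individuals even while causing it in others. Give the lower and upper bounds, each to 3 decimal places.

p₁ = P(outcome | exposed) = 600/734 = 0.81744
p₀ = P(outcome | unexposed) = 2129/3728 = 0.57108
Under exogeneity alone the bounds on PN are max{0,(p₁−p₀)/p₁} ≤ PN ≤ min{1,(1−p₀)/p₁}.
  lower = (p₁ − p₀)/p₁ = 0.24636 / 0.81744 ≈ 0.3014
  upper = min{1, (1 − p₀)/p₁} = 0.42892 / 0.81744 ≈ 0.5247

0.301 ≤ PN ≤ 0.525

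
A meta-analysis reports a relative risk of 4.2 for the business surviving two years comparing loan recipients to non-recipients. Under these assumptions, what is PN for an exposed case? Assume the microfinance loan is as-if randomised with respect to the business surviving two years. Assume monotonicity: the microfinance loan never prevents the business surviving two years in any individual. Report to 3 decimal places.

Under exogeneity and monotonicity, PN = (RR − 1) / RR = 1 − 1/RR.
PN = (4.2 − 1) / 4.2 = 3.2 / 4.2 ≈ 0.7619

PN ≈ 0.762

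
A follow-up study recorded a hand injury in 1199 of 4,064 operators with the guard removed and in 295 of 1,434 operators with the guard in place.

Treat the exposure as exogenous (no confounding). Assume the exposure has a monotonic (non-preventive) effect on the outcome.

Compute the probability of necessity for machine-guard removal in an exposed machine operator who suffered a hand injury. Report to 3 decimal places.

p₁ = P(outcome | exposed) = 1199/4064 = 0.29503
p₀ = P(outcome | unexposed) = 295/1434 = 0.20572
Under exogeneity and monotonicity, PN = (p₁ − p₀) / p₁.
PN = (0.29503 − 0.20572) / 0.29503 = 0.089311 / 0.29503 ≈ 0.3027

PN ≈ 0.303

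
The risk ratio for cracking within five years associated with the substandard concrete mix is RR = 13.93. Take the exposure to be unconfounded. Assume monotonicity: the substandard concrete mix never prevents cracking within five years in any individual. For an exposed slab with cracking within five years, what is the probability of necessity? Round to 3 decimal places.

Under exogeneity and monotonicity, PN = (RR − 1) / RR = 1 − 1/RR.
PN = (13.93 − 1) / 13.93 = 12.93 / 13.93 ≈ 0.9282

PN ≈ 0.928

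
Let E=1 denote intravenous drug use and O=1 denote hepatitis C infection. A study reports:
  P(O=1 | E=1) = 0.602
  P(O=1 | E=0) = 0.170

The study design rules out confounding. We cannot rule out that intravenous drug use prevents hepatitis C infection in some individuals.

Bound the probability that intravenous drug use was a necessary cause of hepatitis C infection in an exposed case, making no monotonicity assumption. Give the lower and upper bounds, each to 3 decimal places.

Let p₁ = 0.602, p₀ = 0.17.
Under exogeneity alone the bounds on PN are max{0,(p₁−p₀)/p₁} ≤ PN ≤ min{1,(1−p₀)/p₁}.
  lower = (p₁ − p₀)/p₁ = 0.432 / 0.602 ≈ 0.7176
  upper = min{1, (1 − p₀)/p₁} = 0.83 / 0.602 ≈ 1.3787 → capped at 1

0.718 ≤ PN ≤ 1.000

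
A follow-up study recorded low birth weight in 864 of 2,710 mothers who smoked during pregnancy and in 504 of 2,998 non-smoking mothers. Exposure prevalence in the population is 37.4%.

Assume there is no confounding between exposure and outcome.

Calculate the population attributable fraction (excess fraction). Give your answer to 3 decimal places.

PAF ≈ 0.251

p₁ = P(outcome | exposed) = 864/2710 = 0.31882
p₀ = P(outcome | unexposed) = 504/2998 = 0.16811
Overall risk P(Y=1) = π·p₁ + (1−π)·p₀ = 0.374×0.31882 + 0.626×0.16811 = 0.22448.
Under exogeneity, PAF = [P(Y=1) − p₀] / P(Y=1).
PAF = (0.22448 − 0.16811) / 0.22448 ≈ 0.2511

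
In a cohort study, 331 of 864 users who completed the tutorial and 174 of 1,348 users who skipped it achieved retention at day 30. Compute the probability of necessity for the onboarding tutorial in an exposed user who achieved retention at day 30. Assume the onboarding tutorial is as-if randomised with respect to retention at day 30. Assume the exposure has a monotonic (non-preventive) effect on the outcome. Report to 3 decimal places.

PN ≈ 0.663

p₁ = P(outcome | exposed) = 331/864 = 0.3831
p₀ = P(outcome | unexposed) = 174/1348 = 0.12908
Under exogeneity and monotonicity, PN = (p₁ − p₀) / p₁.
PN = (0.3831 − 0.12908) / 0.3831 = 0.25402 / 0.3831 ≈ 0.6631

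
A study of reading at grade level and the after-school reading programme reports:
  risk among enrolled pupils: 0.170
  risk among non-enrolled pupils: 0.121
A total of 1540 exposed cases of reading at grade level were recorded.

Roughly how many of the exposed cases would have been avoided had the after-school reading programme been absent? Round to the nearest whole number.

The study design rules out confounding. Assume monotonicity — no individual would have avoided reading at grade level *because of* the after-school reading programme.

about 444 cases

Let p₁ = 0.17, p₀ = 0.121.
PN = (p₁ − p₀)/p₁ = (0.17 − 0.121) / 0.17 ≈ 0.28824.
Attributable cases ≈ PN × (exposed cases) = 0.28824 × 1540 ≈ 443.88.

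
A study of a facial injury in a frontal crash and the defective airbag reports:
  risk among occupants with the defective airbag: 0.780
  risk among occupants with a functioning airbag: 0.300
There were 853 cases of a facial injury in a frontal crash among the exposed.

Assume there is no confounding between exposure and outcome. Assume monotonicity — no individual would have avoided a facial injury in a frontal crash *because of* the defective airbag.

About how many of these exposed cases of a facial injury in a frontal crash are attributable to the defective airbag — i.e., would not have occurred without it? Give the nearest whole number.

about 525 cases

Let p₁ = 0.78, p₀ = 0.3.
PN = (p₁ − p₀)/p₁ = (0.78 − 0.3) / 0.78 ≈ 0.61538.
Attributable cases ≈ PN × (exposed cases) = 0.61538 × 853 ≈ 524.92.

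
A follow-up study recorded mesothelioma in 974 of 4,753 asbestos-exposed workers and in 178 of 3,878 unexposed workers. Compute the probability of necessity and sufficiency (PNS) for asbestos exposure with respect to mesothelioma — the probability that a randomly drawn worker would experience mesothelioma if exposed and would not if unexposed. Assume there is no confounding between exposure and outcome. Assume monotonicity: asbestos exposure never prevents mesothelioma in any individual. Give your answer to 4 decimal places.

p₁ = P(outcome | exposed) = 974/4753 = 0.20492
p₀ = P(outcome | unexposed) = 178/3878 = 0.0459
Under exogeneity and monotonicity, PNS = p₁ − p₀.
PNS = 0.20492 − 0.0459 = 0.15902

PNS ≈ 0.1590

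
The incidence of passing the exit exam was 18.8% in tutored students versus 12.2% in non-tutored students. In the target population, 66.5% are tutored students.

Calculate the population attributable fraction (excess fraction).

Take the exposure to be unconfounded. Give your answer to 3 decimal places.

p₁ = 0.188, p₀ = 0.122.
Overall risk P(Y=1) = π·p₁ + (1−π)·p₀ = 0.665×0.188 + 0.335×0.122 = 0.16589.
Under exogeneity, PAF = [P(Y=1) − p₀] / P(Y=1).
PAF = (0.16589 − 0.122) / 0.16589 ≈ 0.2646

PAF ≈ 0.265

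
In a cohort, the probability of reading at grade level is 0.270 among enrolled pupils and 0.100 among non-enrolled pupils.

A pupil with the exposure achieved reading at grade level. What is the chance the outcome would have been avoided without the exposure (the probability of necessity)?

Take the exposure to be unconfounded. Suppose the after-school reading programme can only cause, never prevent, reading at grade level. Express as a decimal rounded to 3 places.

Let p₁ = 0.27, p₀ = 0.1.
Under exogeneity and monotonicity, PN = (p₁ − p₀) / p₁.
PN = (0.27 − 0.1) / 0.27 = 0.17 / 0.27 ≈ 0.6296

PN ≈ 0.630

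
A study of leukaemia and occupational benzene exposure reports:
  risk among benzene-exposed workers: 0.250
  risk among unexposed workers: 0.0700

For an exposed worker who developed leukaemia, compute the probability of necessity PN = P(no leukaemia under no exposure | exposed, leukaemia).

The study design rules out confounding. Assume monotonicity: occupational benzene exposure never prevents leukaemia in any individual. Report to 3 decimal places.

PN ≈ 0.720

Let p₁ = 0.25, p₀ = 0.07.
Under exogeneity and monotonicity, PN = (p₁ − p₀) / p₁.
PN = (0.25 − 0.07) / 0.25 = 0.18 / 0.25 ≈ 0.7200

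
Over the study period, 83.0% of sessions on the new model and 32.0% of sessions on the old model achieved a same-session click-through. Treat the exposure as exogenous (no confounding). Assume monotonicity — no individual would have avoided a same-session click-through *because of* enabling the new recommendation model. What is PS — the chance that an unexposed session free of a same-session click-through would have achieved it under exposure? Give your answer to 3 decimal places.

PS ≈ 0.750

p₁ = 0.83, p₀ = 0.32.
Under exogeneity and monotonicity, PS = (p₁ − p₀) / (1 − p₀).
PS = (0.83 − 0.32) / (1 − 0.32) = 0.51 / 0.68 ≈ 0.7500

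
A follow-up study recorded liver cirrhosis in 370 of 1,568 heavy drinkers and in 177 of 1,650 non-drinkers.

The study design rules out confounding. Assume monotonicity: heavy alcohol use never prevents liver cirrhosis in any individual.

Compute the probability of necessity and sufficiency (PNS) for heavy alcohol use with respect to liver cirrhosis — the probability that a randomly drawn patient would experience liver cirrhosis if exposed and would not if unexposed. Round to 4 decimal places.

PNS ≈ 0.1287

p₁ = P(outcome | exposed) = 370/1568 = 0.23597
p₀ = P(outcome | unexposed) = 177/1650 = 0.10727
Under exogeneity and monotonicity, PNS = p₁ − p₀.
PNS = 0.23597 − 0.10727 = 0.1287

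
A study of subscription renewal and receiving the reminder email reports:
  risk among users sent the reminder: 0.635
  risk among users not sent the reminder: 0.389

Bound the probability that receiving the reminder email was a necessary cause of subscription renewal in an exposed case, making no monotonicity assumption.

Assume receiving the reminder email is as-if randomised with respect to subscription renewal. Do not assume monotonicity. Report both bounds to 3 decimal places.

Let p₁ = 0.635, p₀ = 0.389.
Under exogeneity alone the bounds on PN are max{0,(p₁−p₀)/p₁} ≤ PN ≤ min{1,(1−p₀)/p₁}.
  lower = (p₁ − p₀)/p₁ = 0.246 / 0.635 ≈ 0.3874
  upper = min{1, (1 − p₀)/p₁} = 0.611 / 0.635 ≈ 0.9622

0.387 ≤ PN ≤ 0.962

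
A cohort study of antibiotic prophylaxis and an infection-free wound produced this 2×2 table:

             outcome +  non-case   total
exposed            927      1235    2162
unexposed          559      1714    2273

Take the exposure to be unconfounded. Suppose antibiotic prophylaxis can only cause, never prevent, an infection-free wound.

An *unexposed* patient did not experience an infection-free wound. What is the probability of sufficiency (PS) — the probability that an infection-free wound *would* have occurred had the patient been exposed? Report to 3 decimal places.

PS ≈ 0.242

p₁ = P(outcome | exposed) = 927/2162 = 0.42877
p₀ = P(outcome | unexposed) = 559/2273 = 0.24593
Under exogeneity and monotonicity, PS = (p₁ − p₀)/(1 − p₀).
PS = (0.42877 − 0.24593) / 0.75407 ≈ 0.2425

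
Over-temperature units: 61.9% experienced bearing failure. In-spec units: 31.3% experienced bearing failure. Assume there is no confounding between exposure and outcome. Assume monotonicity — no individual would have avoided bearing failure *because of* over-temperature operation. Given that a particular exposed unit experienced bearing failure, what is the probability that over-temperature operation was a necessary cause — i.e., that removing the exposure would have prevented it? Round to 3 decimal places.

PN ≈ 0.494

p₁ = 0.619, p₀ = 0.313.
Under exogeneity and monotonicity, PN = (p₁ − p₀) / p₁.
PN = (0.619 − 0.313) / 0.619 = 0.306 / 0.619 ≈ 0.4943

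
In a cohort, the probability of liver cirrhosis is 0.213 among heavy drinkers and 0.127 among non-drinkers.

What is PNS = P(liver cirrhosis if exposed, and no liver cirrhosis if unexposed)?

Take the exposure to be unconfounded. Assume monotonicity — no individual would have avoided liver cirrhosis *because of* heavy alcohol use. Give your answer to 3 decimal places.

Let p₁ = 0.213, p₀ = 0.127.
Under exogeneity and monotonicity, PNS = p₁ − p₀.
PNS = 0.213 − 0.127 = 0.086

PNS ≈ 0.086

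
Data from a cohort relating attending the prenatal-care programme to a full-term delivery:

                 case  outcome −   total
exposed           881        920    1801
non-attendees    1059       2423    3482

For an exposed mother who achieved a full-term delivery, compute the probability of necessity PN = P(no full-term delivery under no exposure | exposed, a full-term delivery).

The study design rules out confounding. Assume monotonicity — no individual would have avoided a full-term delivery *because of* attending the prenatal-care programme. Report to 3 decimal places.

PN ≈ 0.378

p₁ = P(outcome | exposed) = 881/1801 = 0.48917
p₀ = P(outcome | unexposed) = 1059/3482 = 0.30414
Under exogeneity and monotonicity, PN = (p₁ − p₀) / p₁.
PN = (0.48917 − 0.30414) / 0.48917 = 0.18504 / 0.48917 ≈ 0.3783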